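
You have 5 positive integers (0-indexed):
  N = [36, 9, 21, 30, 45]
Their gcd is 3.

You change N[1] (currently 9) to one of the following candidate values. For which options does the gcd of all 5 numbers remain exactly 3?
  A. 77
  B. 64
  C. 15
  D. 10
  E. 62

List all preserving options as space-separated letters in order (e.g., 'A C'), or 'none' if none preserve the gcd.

Old gcd = 3; gcd of others (without N[1]) = 3
New gcd for candidate v: gcd(3, v). Preserves old gcd iff gcd(3, v) = 3.
  Option A: v=77, gcd(3,77)=1 -> changes
  Option B: v=64, gcd(3,64)=1 -> changes
  Option C: v=15, gcd(3,15)=3 -> preserves
  Option D: v=10, gcd(3,10)=1 -> changes
  Option E: v=62, gcd(3,62)=1 -> changes

Answer: C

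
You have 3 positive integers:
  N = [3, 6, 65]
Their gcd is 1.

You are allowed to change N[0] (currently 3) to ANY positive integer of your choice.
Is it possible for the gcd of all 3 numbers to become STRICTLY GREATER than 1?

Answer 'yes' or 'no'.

Answer: no

Derivation:
Current gcd = 1
gcd of all OTHER numbers (without N[0]=3): gcd([6, 65]) = 1
The new gcd after any change is gcd(1, new_value).
This can be at most 1.
Since 1 = old gcd 1, the gcd can only stay the same or decrease.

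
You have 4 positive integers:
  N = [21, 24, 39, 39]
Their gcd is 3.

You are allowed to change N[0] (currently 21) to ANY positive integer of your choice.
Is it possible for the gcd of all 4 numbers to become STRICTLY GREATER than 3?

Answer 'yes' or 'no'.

Current gcd = 3
gcd of all OTHER numbers (without N[0]=21): gcd([24, 39, 39]) = 3
The new gcd after any change is gcd(3, new_value).
This can be at most 3.
Since 3 = old gcd 3, the gcd can only stay the same or decrease.

Answer: no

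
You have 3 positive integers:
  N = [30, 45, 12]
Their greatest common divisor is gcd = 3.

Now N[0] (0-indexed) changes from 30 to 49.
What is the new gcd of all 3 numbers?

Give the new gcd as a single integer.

Answer: 1

Derivation:
Numbers: [30, 45, 12], gcd = 3
Change: index 0, 30 -> 49
gcd of the OTHER numbers (without index 0): gcd([45, 12]) = 3
New gcd = gcd(g_others, new_val) = gcd(3, 49) = 1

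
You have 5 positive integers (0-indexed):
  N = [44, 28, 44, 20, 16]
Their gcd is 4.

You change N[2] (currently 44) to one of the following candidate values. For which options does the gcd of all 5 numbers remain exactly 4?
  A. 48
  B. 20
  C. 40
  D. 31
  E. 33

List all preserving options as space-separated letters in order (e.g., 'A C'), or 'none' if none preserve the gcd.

Answer: A B C

Derivation:
Old gcd = 4; gcd of others (without N[2]) = 4
New gcd for candidate v: gcd(4, v). Preserves old gcd iff gcd(4, v) = 4.
  Option A: v=48, gcd(4,48)=4 -> preserves
  Option B: v=20, gcd(4,20)=4 -> preserves
  Option C: v=40, gcd(4,40)=4 -> preserves
  Option D: v=31, gcd(4,31)=1 -> changes
  Option E: v=33, gcd(4,33)=1 -> changes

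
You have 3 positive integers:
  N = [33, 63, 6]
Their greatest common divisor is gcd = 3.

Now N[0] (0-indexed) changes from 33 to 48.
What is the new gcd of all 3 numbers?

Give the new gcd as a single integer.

Numbers: [33, 63, 6], gcd = 3
Change: index 0, 33 -> 48
gcd of the OTHER numbers (without index 0): gcd([63, 6]) = 3
New gcd = gcd(g_others, new_val) = gcd(3, 48) = 3

Answer: 3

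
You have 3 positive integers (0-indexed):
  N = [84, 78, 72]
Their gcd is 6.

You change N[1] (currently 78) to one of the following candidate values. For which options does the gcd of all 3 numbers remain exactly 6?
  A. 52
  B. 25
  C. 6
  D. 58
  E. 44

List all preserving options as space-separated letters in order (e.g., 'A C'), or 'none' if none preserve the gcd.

Old gcd = 6; gcd of others (without N[1]) = 12
New gcd for candidate v: gcd(12, v). Preserves old gcd iff gcd(12, v) = 6.
  Option A: v=52, gcd(12,52)=4 -> changes
  Option B: v=25, gcd(12,25)=1 -> changes
  Option C: v=6, gcd(12,6)=6 -> preserves
  Option D: v=58, gcd(12,58)=2 -> changes
  Option E: v=44, gcd(12,44)=4 -> changes

Answer: C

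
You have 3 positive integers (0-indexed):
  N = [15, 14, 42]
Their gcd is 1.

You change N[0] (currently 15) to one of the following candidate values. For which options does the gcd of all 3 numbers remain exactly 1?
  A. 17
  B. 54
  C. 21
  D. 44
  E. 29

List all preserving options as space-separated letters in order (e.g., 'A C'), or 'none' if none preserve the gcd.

Answer: A E

Derivation:
Old gcd = 1; gcd of others (without N[0]) = 14
New gcd for candidate v: gcd(14, v). Preserves old gcd iff gcd(14, v) = 1.
  Option A: v=17, gcd(14,17)=1 -> preserves
  Option B: v=54, gcd(14,54)=2 -> changes
  Option C: v=21, gcd(14,21)=7 -> changes
  Option D: v=44, gcd(14,44)=2 -> changes
  Option E: v=29, gcd(14,29)=1 -> preserves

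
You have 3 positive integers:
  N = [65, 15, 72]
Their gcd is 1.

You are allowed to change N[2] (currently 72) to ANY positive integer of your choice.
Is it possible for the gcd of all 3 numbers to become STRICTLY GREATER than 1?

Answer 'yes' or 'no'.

Current gcd = 1
gcd of all OTHER numbers (without N[2]=72): gcd([65, 15]) = 5
The new gcd after any change is gcd(5, new_value).
This can be at most 5.
Since 5 > old gcd 1, the gcd CAN increase (e.g., set N[2] = 5).

Answer: yes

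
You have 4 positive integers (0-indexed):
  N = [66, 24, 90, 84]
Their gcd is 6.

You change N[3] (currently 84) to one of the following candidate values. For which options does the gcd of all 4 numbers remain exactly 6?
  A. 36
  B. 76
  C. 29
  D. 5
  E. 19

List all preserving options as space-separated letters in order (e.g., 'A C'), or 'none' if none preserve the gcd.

Answer: A

Derivation:
Old gcd = 6; gcd of others (without N[3]) = 6
New gcd for candidate v: gcd(6, v). Preserves old gcd iff gcd(6, v) = 6.
  Option A: v=36, gcd(6,36)=6 -> preserves
  Option B: v=76, gcd(6,76)=2 -> changes
  Option C: v=29, gcd(6,29)=1 -> changes
  Option D: v=5, gcd(6,5)=1 -> changes
  Option E: v=19, gcd(6,19)=1 -> changes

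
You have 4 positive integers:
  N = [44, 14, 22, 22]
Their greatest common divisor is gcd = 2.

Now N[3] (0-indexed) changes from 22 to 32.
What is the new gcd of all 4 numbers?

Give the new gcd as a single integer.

Answer: 2

Derivation:
Numbers: [44, 14, 22, 22], gcd = 2
Change: index 3, 22 -> 32
gcd of the OTHER numbers (without index 3): gcd([44, 14, 22]) = 2
New gcd = gcd(g_others, new_val) = gcd(2, 32) = 2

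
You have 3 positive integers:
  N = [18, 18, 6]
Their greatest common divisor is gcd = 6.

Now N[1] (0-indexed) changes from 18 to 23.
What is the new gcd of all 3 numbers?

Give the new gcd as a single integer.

Numbers: [18, 18, 6], gcd = 6
Change: index 1, 18 -> 23
gcd of the OTHER numbers (without index 1): gcd([18, 6]) = 6
New gcd = gcd(g_others, new_val) = gcd(6, 23) = 1

Answer: 1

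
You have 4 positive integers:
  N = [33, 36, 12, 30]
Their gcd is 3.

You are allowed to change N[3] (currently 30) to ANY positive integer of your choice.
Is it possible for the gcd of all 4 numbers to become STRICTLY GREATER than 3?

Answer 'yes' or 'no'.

Current gcd = 3
gcd of all OTHER numbers (without N[3]=30): gcd([33, 36, 12]) = 3
The new gcd after any change is gcd(3, new_value).
This can be at most 3.
Since 3 = old gcd 3, the gcd can only stay the same or decrease.

Answer: no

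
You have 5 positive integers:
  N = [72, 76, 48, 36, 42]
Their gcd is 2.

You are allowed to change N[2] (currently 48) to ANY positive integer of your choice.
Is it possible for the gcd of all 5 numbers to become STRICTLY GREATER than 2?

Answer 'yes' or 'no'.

Current gcd = 2
gcd of all OTHER numbers (without N[2]=48): gcd([72, 76, 36, 42]) = 2
The new gcd after any change is gcd(2, new_value).
This can be at most 2.
Since 2 = old gcd 2, the gcd can only stay the same or decrease.

Answer: no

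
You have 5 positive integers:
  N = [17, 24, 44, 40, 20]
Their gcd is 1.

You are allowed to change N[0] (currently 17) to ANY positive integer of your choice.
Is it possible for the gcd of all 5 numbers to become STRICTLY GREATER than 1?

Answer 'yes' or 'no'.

Current gcd = 1
gcd of all OTHER numbers (without N[0]=17): gcd([24, 44, 40, 20]) = 4
The new gcd after any change is gcd(4, new_value).
This can be at most 4.
Since 4 > old gcd 1, the gcd CAN increase (e.g., set N[0] = 4).

Answer: yes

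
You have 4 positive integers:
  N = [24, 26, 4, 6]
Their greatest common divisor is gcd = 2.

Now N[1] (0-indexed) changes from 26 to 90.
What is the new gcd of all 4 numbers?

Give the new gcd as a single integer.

Answer: 2

Derivation:
Numbers: [24, 26, 4, 6], gcd = 2
Change: index 1, 26 -> 90
gcd of the OTHER numbers (without index 1): gcd([24, 4, 6]) = 2
New gcd = gcd(g_others, new_val) = gcd(2, 90) = 2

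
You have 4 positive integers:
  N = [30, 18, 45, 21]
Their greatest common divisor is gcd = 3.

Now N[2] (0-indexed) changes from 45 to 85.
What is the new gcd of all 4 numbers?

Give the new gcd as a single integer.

Numbers: [30, 18, 45, 21], gcd = 3
Change: index 2, 45 -> 85
gcd of the OTHER numbers (without index 2): gcd([30, 18, 21]) = 3
New gcd = gcd(g_others, new_val) = gcd(3, 85) = 1

Answer: 1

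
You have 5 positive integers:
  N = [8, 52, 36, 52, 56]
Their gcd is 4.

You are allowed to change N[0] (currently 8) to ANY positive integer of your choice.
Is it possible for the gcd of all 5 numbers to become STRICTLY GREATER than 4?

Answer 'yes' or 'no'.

Answer: no

Derivation:
Current gcd = 4
gcd of all OTHER numbers (without N[0]=8): gcd([52, 36, 52, 56]) = 4
The new gcd after any change is gcd(4, new_value).
This can be at most 4.
Since 4 = old gcd 4, the gcd can only stay the same or decrease.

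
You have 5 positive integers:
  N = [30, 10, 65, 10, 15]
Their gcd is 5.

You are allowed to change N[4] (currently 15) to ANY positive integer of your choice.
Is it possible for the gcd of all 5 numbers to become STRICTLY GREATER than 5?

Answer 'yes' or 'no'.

Answer: no

Derivation:
Current gcd = 5
gcd of all OTHER numbers (without N[4]=15): gcd([30, 10, 65, 10]) = 5
The new gcd after any change is gcd(5, new_value).
This can be at most 5.
Since 5 = old gcd 5, the gcd can only stay the same or decrease.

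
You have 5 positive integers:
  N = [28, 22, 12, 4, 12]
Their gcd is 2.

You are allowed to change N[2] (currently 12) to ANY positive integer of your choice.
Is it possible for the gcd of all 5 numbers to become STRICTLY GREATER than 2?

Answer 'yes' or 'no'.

Answer: no

Derivation:
Current gcd = 2
gcd of all OTHER numbers (without N[2]=12): gcd([28, 22, 4, 12]) = 2
The new gcd after any change is gcd(2, new_value).
This can be at most 2.
Since 2 = old gcd 2, the gcd can only stay the same or decrease.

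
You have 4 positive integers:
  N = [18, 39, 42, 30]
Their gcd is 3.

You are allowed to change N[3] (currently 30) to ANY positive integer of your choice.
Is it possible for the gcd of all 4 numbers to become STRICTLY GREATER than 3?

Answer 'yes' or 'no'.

Current gcd = 3
gcd of all OTHER numbers (without N[3]=30): gcd([18, 39, 42]) = 3
The new gcd after any change is gcd(3, new_value).
This can be at most 3.
Since 3 = old gcd 3, the gcd can only stay the same or decrease.

Answer: no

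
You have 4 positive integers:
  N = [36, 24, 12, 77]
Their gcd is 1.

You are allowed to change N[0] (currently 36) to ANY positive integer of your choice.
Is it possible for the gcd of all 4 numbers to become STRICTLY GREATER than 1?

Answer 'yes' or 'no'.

Current gcd = 1
gcd of all OTHER numbers (without N[0]=36): gcd([24, 12, 77]) = 1
The new gcd after any change is gcd(1, new_value).
This can be at most 1.
Since 1 = old gcd 1, the gcd can only stay the same or decrease.

Answer: no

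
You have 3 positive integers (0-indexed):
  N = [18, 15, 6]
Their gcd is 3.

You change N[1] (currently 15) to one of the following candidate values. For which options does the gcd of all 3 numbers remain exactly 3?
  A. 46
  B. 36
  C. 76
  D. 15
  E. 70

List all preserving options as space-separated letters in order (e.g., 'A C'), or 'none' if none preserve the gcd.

Old gcd = 3; gcd of others (without N[1]) = 6
New gcd for candidate v: gcd(6, v). Preserves old gcd iff gcd(6, v) = 3.
  Option A: v=46, gcd(6,46)=2 -> changes
  Option B: v=36, gcd(6,36)=6 -> changes
  Option C: v=76, gcd(6,76)=2 -> changes
  Option D: v=15, gcd(6,15)=3 -> preserves
  Option E: v=70, gcd(6,70)=2 -> changes

Answer: D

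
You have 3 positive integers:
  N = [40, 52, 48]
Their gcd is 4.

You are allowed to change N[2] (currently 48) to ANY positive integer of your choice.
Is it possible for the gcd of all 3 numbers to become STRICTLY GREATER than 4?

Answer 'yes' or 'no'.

Answer: no

Derivation:
Current gcd = 4
gcd of all OTHER numbers (without N[2]=48): gcd([40, 52]) = 4
The new gcd after any change is gcd(4, new_value).
This can be at most 4.
Since 4 = old gcd 4, the gcd can only stay the same or decrease.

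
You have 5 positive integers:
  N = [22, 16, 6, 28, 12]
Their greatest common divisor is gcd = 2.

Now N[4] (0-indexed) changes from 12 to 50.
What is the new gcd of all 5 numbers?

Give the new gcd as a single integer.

Numbers: [22, 16, 6, 28, 12], gcd = 2
Change: index 4, 12 -> 50
gcd of the OTHER numbers (without index 4): gcd([22, 16, 6, 28]) = 2
New gcd = gcd(g_others, new_val) = gcd(2, 50) = 2

Answer: 2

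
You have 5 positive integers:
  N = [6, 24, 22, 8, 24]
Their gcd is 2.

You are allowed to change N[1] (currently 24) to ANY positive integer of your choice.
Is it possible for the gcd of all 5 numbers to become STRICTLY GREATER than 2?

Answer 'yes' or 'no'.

Answer: no

Derivation:
Current gcd = 2
gcd of all OTHER numbers (without N[1]=24): gcd([6, 22, 8, 24]) = 2
The new gcd after any change is gcd(2, new_value).
This can be at most 2.
Since 2 = old gcd 2, the gcd can only stay the same or decrease.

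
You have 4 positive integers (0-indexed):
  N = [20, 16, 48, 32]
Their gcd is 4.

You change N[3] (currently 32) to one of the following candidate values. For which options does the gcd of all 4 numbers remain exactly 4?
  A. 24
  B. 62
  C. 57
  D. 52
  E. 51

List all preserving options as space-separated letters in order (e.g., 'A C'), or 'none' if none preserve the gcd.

Answer: A D

Derivation:
Old gcd = 4; gcd of others (without N[3]) = 4
New gcd for candidate v: gcd(4, v). Preserves old gcd iff gcd(4, v) = 4.
  Option A: v=24, gcd(4,24)=4 -> preserves
  Option B: v=62, gcd(4,62)=2 -> changes
  Option C: v=57, gcd(4,57)=1 -> changes
  Option D: v=52, gcd(4,52)=4 -> preserves
  Option E: v=51, gcd(4,51)=1 -> changes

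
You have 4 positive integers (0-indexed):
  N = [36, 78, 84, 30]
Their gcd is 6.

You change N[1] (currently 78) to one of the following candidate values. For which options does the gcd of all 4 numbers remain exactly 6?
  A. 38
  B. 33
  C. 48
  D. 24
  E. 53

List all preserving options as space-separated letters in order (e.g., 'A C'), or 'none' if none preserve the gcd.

Old gcd = 6; gcd of others (without N[1]) = 6
New gcd for candidate v: gcd(6, v). Preserves old gcd iff gcd(6, v) = 6.
  Option A: v=38, gcd(6,38)=2 -> changes
  Option B: v=33, gcd(6,33)=3 -> changes
  Option C: v=48, gcd(6,48)=6 -> preserves
  Option D: v=24, gcd(6,24)=6 -> preserves
  Option E: v=53, gcd(6,53)=1 -> changes

Answer: C D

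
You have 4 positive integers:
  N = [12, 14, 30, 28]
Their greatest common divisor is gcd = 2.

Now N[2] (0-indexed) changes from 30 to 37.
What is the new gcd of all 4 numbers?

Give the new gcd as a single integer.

Numbers: [12, 14, 30, 28], gcd = 2
Change: index 2, 30 -> 37
gcd of the OTHER numbers (without index 2): gcd([12, 14, 28]) = 2
New gcd = gcd(g_others, new_val) = gcd(2, 37) = 1

Answer: 1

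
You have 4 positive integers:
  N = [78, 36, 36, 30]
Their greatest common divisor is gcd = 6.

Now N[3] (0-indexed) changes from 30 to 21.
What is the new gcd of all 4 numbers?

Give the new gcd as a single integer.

Numbers: [78, 36, 36, 30], gcd = 6
Change: index 3, 30 -> 21
gcd of the OTHER numbers (without index 3): gcd([78, 36, 36]) = 6
New gcd = gcd(g_others, new_val) = gcd(6, 21) = 3

Answer: 3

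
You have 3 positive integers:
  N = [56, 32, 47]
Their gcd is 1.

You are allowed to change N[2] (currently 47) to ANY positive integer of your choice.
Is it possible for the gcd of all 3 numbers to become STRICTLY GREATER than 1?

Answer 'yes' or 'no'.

Answer: yes

Derivation:
Current gcd = 1
gcd of all OTHER numbers (without N[2]=47): gcd([56, 32]) = 8
The new gcd after any change is gcd(8, new_value).
This can be at most 8.
Since 8 > old gcd 1, the gcd CAN increase (e.g., set N[2] = 8).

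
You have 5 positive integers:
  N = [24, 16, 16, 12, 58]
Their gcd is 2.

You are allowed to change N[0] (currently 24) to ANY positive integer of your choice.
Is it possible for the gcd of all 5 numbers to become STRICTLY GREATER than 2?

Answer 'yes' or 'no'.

Answer: no

Derivation:
Current gcd = 2
gcd of all OTHER numbers (without N[0]=24): gcd([16, 16, 12, 58]) = 2
The new gcd after any change is gcd(2, new_value).
This can be at most 2.
Since 2 = old gcd 2, the gcd can only stay the same or decrease.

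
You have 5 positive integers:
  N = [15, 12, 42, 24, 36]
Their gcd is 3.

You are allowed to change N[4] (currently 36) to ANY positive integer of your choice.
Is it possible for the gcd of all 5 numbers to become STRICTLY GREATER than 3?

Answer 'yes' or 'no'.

Answer: no

Derivation:
Current gcd = 3
gcd of all OTHER numbers (without N[4]=36): gcd([15, 12, 42, 24]) = 3
The new gcd after any change is gcd(3, new_value).
This can be at most 3.
Since 3 = old gcd 3, the gcd can only stay the same or decrease.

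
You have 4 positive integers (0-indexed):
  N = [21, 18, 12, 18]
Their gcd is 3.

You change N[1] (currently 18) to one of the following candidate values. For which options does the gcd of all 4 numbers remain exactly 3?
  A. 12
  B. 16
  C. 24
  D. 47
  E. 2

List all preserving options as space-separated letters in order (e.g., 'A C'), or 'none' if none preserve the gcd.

Answer: A C

Derivation:
Old gcd = 3; gcd of others (without N[1]) = 3
New gcd for candidate v: gcd(3, v). Preserves old gcd iff gcd(3, v) = 3.
  Option A: v=12, gcd(3,12)=3 -> preserves
  Option B: v=16, gcd(3,16)=1 -> changes
  Option C: v=24, gcd(3,24)=3 -> preserves
  Option D: v=47, gcd(3,47)=1 -> changes
  Option E: v=2, gcd(3,2)=1 -> changes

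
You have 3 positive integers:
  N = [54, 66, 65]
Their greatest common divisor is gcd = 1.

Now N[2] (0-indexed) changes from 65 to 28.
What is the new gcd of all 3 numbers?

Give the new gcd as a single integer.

Numbers: [54, 66, 65], gcd = 1
Change: index 2, 65 -> 28
gcd of the OTHER numbers (without index 2): gcd([54, 66]) = 6
New gcd = gcd(g_others, new_val) = gcd(6, 28) = 2

Answer: 2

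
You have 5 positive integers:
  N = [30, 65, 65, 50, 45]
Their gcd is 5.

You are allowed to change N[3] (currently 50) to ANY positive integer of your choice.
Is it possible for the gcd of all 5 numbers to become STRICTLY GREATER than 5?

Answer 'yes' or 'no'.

Current gcd = 5
gcd of all OTHER numbers (without N[3]=50): gcd([30, 65, 65, 45]) = 5
The new gcd after any change is gcd(5, new_value).
This can be at most 5.
Since 5 = old gcd 5, the gcd can only stay the same or decrease.

Answer: no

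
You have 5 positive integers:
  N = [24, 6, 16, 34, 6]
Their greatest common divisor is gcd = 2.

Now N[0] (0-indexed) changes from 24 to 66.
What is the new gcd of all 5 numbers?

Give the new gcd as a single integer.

Numbers: [24, 6, 16, 34, 6], gcd = 2
Change: index 0, 24 -> 66
gcd of the OTHER numbers (without index 0): gcd([6, 16, 34, 6]) = 2
New gcd = gcd(g_others, new_val) = gcd(2, 66) = 2

Answer: 2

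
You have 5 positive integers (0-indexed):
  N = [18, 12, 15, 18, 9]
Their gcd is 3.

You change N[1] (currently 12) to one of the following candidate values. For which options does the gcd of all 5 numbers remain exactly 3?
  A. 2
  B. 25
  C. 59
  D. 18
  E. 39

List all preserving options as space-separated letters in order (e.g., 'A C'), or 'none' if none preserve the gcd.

Old gcd = 3; gcd of others (without N[1]) = 3
New gcd for candidate v: gcd(3, v). Preserves old gcd iff gcd(3, v) = 3.
  Option A: v=2, gcd(3,2)=1 -> changes
  Option B: v=25, gcd(3,25)=1 -> changes
  Option C: v=59, gcd(3,59)=1 -> changes
  Option D: v=18, gcd(3,18)=3 -> preserves
  Option E: v=39, gcd(3,39)=3 -> preserves

Answer: D E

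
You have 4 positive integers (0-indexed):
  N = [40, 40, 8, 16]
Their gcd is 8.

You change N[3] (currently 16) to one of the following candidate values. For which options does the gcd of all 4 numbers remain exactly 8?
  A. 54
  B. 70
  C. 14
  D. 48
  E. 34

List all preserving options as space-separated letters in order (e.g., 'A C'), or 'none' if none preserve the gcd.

Answer: D

Derivation:
Old gcd = 8; gcd of others (without N[3]) = 8
New gcd for candidate v: gcd(8, v). Preserves old gcd iff gcd(8, v) = 8.
  Option A: v=54, gcd(8,54)=2 -> changes
  Option B: v=70, gcd(8,70)=2 -> changes
  Option C: v=14, gcd(8,14)=2 -> changes
  Option D: v=48, gcd(8,48)=8 -> preserves
  Option E: v=34, gcd(8,34)=2 -> changes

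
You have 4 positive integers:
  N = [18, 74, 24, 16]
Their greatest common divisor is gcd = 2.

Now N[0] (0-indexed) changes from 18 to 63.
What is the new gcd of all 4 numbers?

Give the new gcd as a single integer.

Numbers: [18, 74, 24, 16], gcd = 2
Change: index 0, 18 -> 63
gcd of the OTHER numbers (without index 0): gcd([74, 24, 16]) = 2
New gcd = gcd(g_others, new_val) = gcd(2, 63) = 1

Answer: 1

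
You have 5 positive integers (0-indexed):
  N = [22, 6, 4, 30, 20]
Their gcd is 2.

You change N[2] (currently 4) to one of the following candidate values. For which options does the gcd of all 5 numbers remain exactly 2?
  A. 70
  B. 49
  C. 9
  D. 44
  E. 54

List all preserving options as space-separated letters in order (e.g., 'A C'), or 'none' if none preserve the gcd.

Answer: A D E

Derivation:
Old gcd = 2; gcd of others (without N[2]) = 2
New gcd for candidate v: gcd(2, v). Preserves old gcd iff gcd(2, v) = 2.
  Option A: v=70, gcd(2,70)=2 -> preserves
  Option B: v=49, gcd(2,49)=1 -> changes
  Option C: v=9, gcd(2,9)=1 -> changes
  Option D: v=44, gcd(2,44)=2 -> preserves
  Option E: v=54, gcd(2,54)=2 -> preserves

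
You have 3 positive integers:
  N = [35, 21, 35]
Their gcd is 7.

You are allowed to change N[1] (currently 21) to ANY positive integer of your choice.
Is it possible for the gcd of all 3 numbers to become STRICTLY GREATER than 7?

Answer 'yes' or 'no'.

Current gcd = 7
gcd of all OTHER numbers (without N[1]=21): gcd([35, 35]) = 35
The new gcd after any change is gcd(35, new_value).
This can be at most 35.
Since 35 > old gcd 7, the gcd CAN increase (e.g., set N[1] = 35).

Answer: yes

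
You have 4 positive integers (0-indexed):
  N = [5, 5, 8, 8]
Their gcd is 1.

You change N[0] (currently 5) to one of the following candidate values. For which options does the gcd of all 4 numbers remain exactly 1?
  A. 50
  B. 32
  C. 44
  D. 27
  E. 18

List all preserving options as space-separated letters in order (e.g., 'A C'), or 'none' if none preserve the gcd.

Answer: A B C D E

Derivation:
Old gcd = 1; gcd of others (without N[0]) = 1
New gcd for candidate v: gcd(1, v). Preserves old gcd iff gcd(1, v) = 1.
  Option A: v=50, gcd(1,50)=1 -> preserves
  Option B: v=32, gcd(1,32)=1 -> preserves
  Option C: v=44, gcd(1,44)=1 -> preserves
  Option D: v=27, gcd(1,27)=1 -> preserves
  Option E: v=18, gcd(1,18)=1 -> preserves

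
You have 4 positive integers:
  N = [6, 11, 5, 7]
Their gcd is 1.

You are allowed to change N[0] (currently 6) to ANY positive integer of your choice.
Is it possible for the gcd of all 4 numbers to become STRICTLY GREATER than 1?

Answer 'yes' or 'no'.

Current gcd = 1
gcd of all OTHER numbers (without N[0]=6): gcd([11, 5, 7]) = 1
The new gcd after any change is gcd(1, new_value).
This can be at most 1.
Since 1 = old gcd 1, the gcd can only stay the same or decrease.

Answer: no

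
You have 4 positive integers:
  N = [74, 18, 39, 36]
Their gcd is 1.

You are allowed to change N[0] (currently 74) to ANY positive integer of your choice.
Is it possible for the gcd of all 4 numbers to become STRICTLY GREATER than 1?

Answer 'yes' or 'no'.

Answer: yes

Derivation:
Current gcd = 1
gcd of all OTHER numbers (without N[0]=74): gcd([18, 39, 36]) = 3
The new gcd after any change is gcd(3, new_value).
This can be at most 3.
Since 3 > old gcd 1, the gcd CAN increase (e.g., set N[0] = 3).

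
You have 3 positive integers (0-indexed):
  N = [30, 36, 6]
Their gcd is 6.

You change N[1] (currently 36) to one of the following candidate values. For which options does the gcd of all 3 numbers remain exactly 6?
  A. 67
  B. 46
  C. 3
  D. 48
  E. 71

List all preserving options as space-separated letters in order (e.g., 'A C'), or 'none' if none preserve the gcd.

Old gcd = 6; gcd of others (without N[1]) = 6
New gcd for candidate v: gcd(6, v). Preserves old gcd iff gcd(6, v) = 6.
  Option A: v=67, gcd(6,67)=1 -> changes
  Option B: v=46, gcd(6,46)=2 -> changes
  Option C: v=3, gcd(6,3)=3 -> changes
  Option D: v=48, gcd(6,48)=6 -> preserves
  Option E: v=71, gcd(6,71)=1 -> changes

Answer: D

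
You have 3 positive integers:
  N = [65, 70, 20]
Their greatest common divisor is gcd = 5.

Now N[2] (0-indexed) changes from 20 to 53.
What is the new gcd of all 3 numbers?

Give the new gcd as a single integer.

Answer: 1

Derivation:
Numbers: [65, 70, 20], gcd = 5
Change: index 2, 20 -> 53
gcd of the OTHER numbers (without index 2): gcd([65, 70]) = 5
New gcd = gcd(g_others, new_val) = gcd(5, 53) = 1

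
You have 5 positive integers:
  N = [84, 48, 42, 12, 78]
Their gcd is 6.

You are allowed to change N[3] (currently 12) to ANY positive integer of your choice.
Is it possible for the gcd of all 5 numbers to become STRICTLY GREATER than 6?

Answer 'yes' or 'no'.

Answer: no

Derivation:
Current gcd = 6
gcd of all OTHER numbers (without N[3]=12): gcd([84, 48, 42, 78]) = 6
The new gcd after any change is gcd(6, new_value).
This can be at most 6.
Since 6 = old gcd 6, the gcd can only stay the same or decrease.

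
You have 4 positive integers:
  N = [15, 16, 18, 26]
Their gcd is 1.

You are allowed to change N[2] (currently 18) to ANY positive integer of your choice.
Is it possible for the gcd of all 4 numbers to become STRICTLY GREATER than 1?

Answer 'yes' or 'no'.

Current gcd = 1
gcd of all OTHER numbers (without N[2]=18): gcd([15, 16, 26]) = 1
The new gcd after any change is gcd(1, new_value).
This can be at most 1.
Since 1 = old gcd 1, the gcd can only stay the same or decrease.

Answer: no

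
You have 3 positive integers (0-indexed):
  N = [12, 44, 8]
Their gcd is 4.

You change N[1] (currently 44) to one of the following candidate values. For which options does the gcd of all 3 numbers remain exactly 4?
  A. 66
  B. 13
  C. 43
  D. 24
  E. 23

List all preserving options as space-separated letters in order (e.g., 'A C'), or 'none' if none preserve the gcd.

Answer: D

Derivation:
Old gcd = 4; gcd of others (without N[1]) = 4
New gcd for candidate v: gcd(4, v). Preserves old gcd iff gcd(4, v) = 4.
  Option A: v=66, gcd(4,66)=2 -> changes
  Option B: v=13, gcd(4,13)=1 -> changes
  Option C: v=43, gcd(4,43)=1 -> changes
  Option D: v=24, gcd(4,24)=4 -> preserves
  Option E: v=23, gcd(4,23)=1 -> changes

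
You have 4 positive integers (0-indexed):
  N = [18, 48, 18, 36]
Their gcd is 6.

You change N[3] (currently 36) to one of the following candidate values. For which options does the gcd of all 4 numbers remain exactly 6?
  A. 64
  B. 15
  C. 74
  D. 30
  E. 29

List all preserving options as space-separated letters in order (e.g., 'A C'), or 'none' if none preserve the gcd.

Old gcd = 6; gcd of others (without N[3]) = 6
New gcd for candidate v: gcd(6, v). Preserves old gcd iff gcd(6, v) = 6.
  Option A: v=64, gcd(6,64)=2 -> changes
  Option B: v=15, gcd(6,15)=3 -> changes
  Option C: v=74, gcd(6,74)=2 -> changes
  Option D: v=30, gcd(6,30)=6 -> preserves
  Option E: v=29, gcd(6,29)=1 -> changes

Answer: D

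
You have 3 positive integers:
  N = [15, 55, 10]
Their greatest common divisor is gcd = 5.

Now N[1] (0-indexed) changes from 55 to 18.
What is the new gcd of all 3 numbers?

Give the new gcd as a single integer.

Answer: 1

Derivation:
Numbers: [15, 55, 10], gcd = 5
Change: index 1, 55 -> 18
gcd of the OTHER numbers (without index 1): gcd([15, 10]) = 5
New gcd = gcd(g_others, new_val) = gcd(5, 18) = 1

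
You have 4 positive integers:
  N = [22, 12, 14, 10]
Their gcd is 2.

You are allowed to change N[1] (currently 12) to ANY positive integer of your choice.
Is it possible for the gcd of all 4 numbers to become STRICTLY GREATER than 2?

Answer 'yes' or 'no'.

Answer: no

Derivation:
Current gcd = 2
gcd of all OTHER numbers (without N[1]=12): gcd([22, 14, 10]) = 2
The new gcd after any change is gcd(2, new_value).
This can be at most 2.
Since 2 = old gcd 2, the gcd can only stay the same or decrease.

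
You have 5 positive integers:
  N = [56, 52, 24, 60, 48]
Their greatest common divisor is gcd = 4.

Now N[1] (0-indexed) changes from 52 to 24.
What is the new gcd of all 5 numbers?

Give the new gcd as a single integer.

Answer: 4

Derivation:
Numbers: [56, 52, 24, 60, 48], gcd = 4
Change: index 1, 52 -> 24
gcd of the OTHER numbers (without index 1): gcd([56, 24, 60, 48]) = 4
New gcd = gcd(g_others, new_val) = gcd(4, 24) = 4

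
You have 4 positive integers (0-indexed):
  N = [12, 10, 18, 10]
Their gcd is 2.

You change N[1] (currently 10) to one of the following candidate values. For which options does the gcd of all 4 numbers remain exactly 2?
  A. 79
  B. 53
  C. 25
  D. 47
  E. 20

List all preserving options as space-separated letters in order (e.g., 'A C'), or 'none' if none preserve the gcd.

Answer: E

Derivation:
Old gcd = 2; gcd of others (without N[1]) = 2
New gcd for candidate v: gcd(2, v). Preserves old gcd iff gcd(2, v) = 2.
  Option A: v=79, gcd(2,79)=1 -> changes
  Option B: v=53, gcd(2,53)=1 -> changes
  Option C: v=25, gcd(2,25)=1 -> changes
  Option D: v=47, gcd(2,47)=1 -> changes
  Option E: v=20, gcd(2,20)=2 -> preserves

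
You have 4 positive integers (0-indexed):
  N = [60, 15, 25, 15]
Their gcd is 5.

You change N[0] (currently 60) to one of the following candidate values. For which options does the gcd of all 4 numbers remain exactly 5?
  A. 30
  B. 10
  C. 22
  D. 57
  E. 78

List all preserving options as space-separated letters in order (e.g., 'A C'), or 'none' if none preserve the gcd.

Answer: A B

Derivation:
Old gcd = 5; gcd of others (without N[0]) = 5
New gcd for candidate v: gcd(5, v). Preserves old gcd iff gcd(5, v) = 5.
  Option A: v=30, gcd(5,30)=5 -> preserves
  Option B: v=10, gcd(5,10)=5 -> preserves
  Option C: v=22, gcd(5,22)=1 -> changes
  Option D: v=57, gcd(5,57)=1 -> changes
  Option E: v=78, gcd(5,78)=1 -> changes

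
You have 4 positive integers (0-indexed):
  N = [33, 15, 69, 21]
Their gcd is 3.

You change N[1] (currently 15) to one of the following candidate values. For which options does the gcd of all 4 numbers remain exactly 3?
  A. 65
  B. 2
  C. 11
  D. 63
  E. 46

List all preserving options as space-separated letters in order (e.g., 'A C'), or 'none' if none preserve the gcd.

Old gcd = 3; gcd of others (without N[1]) = 3
New gcd for candidate v: gcd(3, v). Preserves old gcd iff gcd(3, v) = 3.
  Option A: v=65, gcd(3,65)=1 -> changes
  Option B: v=2, gcd(3,2)=1 -> changes
  Option C: v=11, gcd(3,11)=1 -> changes
  Option D: v=63, gcd(3,63)=3 -> preserves
  Option E: v=46, gcd(3,46)=1 -> changes

Answer: D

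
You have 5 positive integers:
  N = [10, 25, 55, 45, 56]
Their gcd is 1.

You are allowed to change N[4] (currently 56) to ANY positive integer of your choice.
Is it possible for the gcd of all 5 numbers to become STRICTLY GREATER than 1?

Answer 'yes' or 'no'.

Answer: yes

Derivation:
Current gcd = 1
gcd of all OTHER numbers (without N[4]=56): gcd([10, 25, 55, 45]) = 5
The new gcd after any change is gcd(5, new_value).
This can be at most 5.
Since 5 > old gcd 1, the gcd CAN increase (e.g., set N[4] = 5).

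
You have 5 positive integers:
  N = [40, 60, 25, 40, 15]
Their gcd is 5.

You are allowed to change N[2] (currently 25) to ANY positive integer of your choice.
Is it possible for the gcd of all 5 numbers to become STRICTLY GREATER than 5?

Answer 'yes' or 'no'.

Current gcd = 5
gcd of all OTHER numbers (without N[2]=25): gcd([40, 60, 40, 15]) = 5
The new gcd after any change is gcd(5, new_value).
This can be at most 5.
Since 5 = old gcd 5, the gcd can only stay the same or decrease.

Answer: no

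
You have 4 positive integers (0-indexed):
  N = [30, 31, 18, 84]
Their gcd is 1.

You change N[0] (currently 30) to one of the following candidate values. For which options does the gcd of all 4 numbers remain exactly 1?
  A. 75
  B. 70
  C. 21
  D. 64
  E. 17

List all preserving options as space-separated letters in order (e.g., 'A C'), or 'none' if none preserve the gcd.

Old gcd = 1; gcd of others (without N[0]) = 1
New gcd for candidate v: gcd(1, v). Preserves old gcd iff gcd(1, v) = 1.
  Option A: v=75, gcd(1,75)=1 -> preserves
  Option B: v=70, gcd(1,70)=1 -> preserves
  Option C: v=21, gcd(1,21)=1 -> preserves
  Option D: v=64, gcd(1,64)=1 -> preserves
  Option E: v=17, gcd(1,17)=1 -> preserves

Answer: A B C D E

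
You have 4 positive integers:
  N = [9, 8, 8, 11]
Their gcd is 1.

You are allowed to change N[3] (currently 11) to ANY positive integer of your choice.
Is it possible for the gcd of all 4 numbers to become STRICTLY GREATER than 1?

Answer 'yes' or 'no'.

Answer: no

Derivation:
Current gcd = 1
gcd of all OTHER numbers (without N[3]=11): gcd([9, 8, 8]) = 1
The new gcd after any change is gcd(1, new_value).
This can be at most 1.
Since 1 = old gcd 1, the gcd can only stay the same or decrease.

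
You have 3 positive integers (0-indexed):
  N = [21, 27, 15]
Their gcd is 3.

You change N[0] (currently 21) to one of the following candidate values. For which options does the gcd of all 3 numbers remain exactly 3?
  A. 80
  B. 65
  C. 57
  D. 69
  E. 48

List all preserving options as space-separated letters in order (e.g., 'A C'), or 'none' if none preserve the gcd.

Answer: C D E

Derivation:
Old gcd = 3; gcd of others (without N[0]) = 3
New gcd for candidate v: gcd(3, v). Preserves old gcd iff gcd(3, v) = 3.
  Option A: v=80, gcd(3,80)=1 -> changes
  Option B: v=65, gcd(3,65)=1 -> changes
  Option C: v=57, gcd(3,57)=3 -> preserves
  Option D: v=69, gcd(3,69)=3 -> preserves
  Option E: v=48, gcd(3,48)=3 -> preserves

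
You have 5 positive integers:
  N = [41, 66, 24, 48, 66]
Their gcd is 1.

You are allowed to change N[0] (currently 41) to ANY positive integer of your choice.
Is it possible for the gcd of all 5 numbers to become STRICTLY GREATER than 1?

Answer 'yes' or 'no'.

Current gcd = 1
gcd of all OTHER numbers (without N[0]=41): gcd([66, 24, 48, 66]) = 6
The new gcd after any change is gcd(6, new_value).
This can be at most 6.
Since 6 > old gcd 1, the gcd CAN increase (e.g., set N[0] = 6).

Answer: yes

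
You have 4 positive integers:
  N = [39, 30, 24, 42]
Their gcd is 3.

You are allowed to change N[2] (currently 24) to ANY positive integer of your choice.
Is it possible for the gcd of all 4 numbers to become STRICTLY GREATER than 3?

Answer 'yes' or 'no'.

Answer: no

Derivation:
Current gcd = 3
gcd of all OTHER numbers (without N[2]=24): gcd([39, 30, 42]) = 3
The new gcd after any change is gcd(3, new_value).
This can be at most 3.
Since 3 = old gcd 3, the gcd can only stay the same or decrease.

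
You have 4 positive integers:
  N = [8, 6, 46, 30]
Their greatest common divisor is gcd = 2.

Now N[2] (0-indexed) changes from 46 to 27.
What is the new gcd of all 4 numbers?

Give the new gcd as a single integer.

Numbers: [8, 6, 46, 30], gcd = 2
Change: index 2, 46 -> 27
gcd of the OTHER numbers (without index 2): gcd([8, 6, 30]) = 2
New gcd = gcd(g_others, new_val) = gcd(2, 27) = 1

Answer: 1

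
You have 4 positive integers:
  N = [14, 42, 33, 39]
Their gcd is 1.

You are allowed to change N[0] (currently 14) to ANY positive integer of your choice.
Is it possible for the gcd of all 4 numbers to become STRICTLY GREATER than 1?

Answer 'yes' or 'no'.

Answer: yes

Derivation:
Current gcd = 1
gcd of all OTHER numbers (without N[0]=14): gcd([42, 33, 39]) = 3
The new gcd after any change is gcd(3, new_value).
This can be at most 3.
Since 3 > old gcd 1, the gcd CAN increase (e.g., set N[0] = 3).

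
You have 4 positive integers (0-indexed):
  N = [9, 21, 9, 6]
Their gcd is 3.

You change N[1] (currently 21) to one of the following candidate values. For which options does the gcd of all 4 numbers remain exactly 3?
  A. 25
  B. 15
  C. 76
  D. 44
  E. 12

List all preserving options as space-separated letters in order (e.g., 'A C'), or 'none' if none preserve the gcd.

Old gcd = 3; gcd of others (without N[1]) = 3
New gcd for candidate v: gcd(3, v). Preserves old gcd iff gcd(3, v) = 3.
  Option A: v=25, gcd(3,25)=1 -> changes
  Option B: v=15, gcd(3,15)=3 -> preserves
  Option C: v=76, gcd(3,76)=1 -> changes
  Option D: v=44, gcd(3,44)=1 -> changes
  Option E: v=12, gcd(3,12)=3 -> preserves

Answer: B E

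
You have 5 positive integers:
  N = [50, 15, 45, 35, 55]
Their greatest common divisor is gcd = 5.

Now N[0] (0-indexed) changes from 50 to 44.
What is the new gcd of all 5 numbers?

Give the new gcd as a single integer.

Numbers: [50, 15, 45, 35, 55], gcd = 5
Change: index 0, 50 -> 44
gcd of the OTHER numbers (without index 0): gcd([15, 45, 35, 55]) = 5
New gcd = gcd(g_others, new_val) = gcd(5, 44) = 1

Answer: 1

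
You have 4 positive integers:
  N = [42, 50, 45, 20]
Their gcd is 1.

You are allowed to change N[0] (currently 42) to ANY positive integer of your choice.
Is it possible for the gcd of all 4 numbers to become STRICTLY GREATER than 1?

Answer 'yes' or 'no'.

Current gcd = 1
gcd of all OTHER numbers (without N[0]=42): gcd([50, 45, 20]) = 5
The new gcd after any change is gcd(5, new_value).
This can be at most 5.
Since 5 > old gcd 1, the gcd CAN increase (e.g., set N[0] = 5).

Answer: yes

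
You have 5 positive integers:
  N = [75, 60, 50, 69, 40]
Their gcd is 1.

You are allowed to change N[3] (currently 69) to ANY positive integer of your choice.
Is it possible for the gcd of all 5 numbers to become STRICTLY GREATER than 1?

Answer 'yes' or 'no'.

Current gcd = 1
gcd of all OTHER numbers (without N[3]=69): gcd([75, 60, 50, 40]) = 5
The new gcd after any change is gcd(5, new_value).
This can be at most 5.
Since 5 > old gcd 1, the gcd CAN increase (e.g., set N[3] = 5).

Answer: yes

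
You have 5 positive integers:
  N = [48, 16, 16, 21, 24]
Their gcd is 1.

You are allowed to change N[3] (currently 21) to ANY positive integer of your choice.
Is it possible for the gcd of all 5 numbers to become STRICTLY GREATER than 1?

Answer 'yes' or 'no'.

Answer: yes

Derivation:
Current gcd = 1
gcd of all OTHER numbers (without N[3]=21): gcd([48, 16, 16, 24]) = 8
The new gcd after any change is gcd(8, new_value).
This can be at most 8.
Since 8 > old gcd 1, the gcd CAN increase (e.g., set N[3] = 8).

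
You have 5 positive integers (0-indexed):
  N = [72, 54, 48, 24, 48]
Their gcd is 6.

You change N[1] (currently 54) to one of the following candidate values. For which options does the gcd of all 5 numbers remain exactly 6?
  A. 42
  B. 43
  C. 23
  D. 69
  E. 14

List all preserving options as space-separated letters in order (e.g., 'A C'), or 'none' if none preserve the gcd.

Old gcd = 6; gcd of others (without N[1]) = 24
New gcd for candidate v: gcd(24, v). Preserves old gcd iff gcd(24, v) = 6.
  Option A: v=42, gcd(24,42)=6 -> preserves
  Option B: v=43, gcd(24,43)=1 -> changes
  Option C: v=23, gcd(24,23)=1 -> changes
  Option D: v=69, gcd(24,69)=3 -> changes
  Option E: v=14, gcd(24,14)=2 -> changes

Answer: A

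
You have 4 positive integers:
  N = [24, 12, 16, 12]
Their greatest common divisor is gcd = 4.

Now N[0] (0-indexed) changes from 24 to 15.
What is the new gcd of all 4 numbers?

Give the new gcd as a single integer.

Numbers: [24, 12, 16, 12], gcd = 4
Change: index 0, 24 -> 15
gcd of the OTHER numbers (without index 0): gcd([12, 16, 12]) = 4
New gcd = gcd(g_others, new_val) = gcd(4, 15) = 1

Answer: 1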